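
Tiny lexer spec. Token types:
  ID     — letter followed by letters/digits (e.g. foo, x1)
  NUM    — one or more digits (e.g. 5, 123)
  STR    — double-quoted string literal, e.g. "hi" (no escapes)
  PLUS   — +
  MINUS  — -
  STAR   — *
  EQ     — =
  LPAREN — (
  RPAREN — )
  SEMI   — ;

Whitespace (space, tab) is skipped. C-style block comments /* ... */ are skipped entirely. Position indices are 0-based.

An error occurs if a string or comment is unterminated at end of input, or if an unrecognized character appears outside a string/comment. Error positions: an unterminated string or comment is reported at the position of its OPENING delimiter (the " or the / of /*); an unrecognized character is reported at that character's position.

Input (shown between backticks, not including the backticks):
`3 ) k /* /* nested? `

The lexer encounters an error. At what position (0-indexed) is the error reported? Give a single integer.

pos=0: emit NUM '3' (now at pos=1)
pos=2: emit RPAREN ')'
pos=4: emit ID 'k' (now at pos=5)
pos=6: enter COMMENT mode (saw '/*')
pos=6: ERROR — unterminated comment (reached EOF)

Answer: 6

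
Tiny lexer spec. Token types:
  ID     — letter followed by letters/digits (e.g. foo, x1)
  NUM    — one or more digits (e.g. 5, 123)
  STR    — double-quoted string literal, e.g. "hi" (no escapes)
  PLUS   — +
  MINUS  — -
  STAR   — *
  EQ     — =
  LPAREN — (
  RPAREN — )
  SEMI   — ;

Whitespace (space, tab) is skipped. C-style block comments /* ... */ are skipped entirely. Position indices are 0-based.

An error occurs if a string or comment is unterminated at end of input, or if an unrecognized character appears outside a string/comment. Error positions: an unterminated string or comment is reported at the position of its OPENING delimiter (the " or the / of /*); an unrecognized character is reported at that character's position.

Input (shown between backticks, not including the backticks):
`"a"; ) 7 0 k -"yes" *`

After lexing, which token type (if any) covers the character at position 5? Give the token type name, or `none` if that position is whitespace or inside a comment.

Answer: RPAREN

Derivation:
pos=0: enter STRING mode
pos=0: emit STR "a" (now at pos=3)
pos=3: emit SEMI ';'
pos=5: emit RPAREN ')'
pos=7: emit NUM '7' (now at pos=8)
pos=9: emit NUM '0' (now at pos=10)
pos=11: emit ID 'k' (now at pos=12)
pos=13: emit MINUS '-'
pos=14: enter STRING mode
pos=14: emit STR "yes" (now at pos=19)
pos=20: emit STAR '*'
DONE. 9 tokens: [STR, SEMI, RPAREN, NUM, NUM, ID, MINUS, STR, STAR]
Position 5: char is ')' -> RPAREN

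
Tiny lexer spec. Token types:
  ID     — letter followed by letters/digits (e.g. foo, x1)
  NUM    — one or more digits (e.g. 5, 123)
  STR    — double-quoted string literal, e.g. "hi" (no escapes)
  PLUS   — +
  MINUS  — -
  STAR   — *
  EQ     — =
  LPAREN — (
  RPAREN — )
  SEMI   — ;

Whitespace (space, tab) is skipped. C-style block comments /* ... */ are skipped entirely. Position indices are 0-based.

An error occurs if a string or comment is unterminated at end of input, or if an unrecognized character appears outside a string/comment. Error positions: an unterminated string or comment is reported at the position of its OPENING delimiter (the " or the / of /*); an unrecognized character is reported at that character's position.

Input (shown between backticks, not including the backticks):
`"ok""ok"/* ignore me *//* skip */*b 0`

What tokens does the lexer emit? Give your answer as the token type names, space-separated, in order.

Answer: STR STR STAR ID NUM

Derivation:
pos=0: enter STRING mode
pos=0: emit STR "ok" (now at pos=4)
pos=4: enter STRING mode
pos=4: emit STR "ok" (now at pos=8)
pos=8: enter COMMENT mode (saw '/*')
exit COMMENT mode (now at pos=23)
pos=23: enter COMMENT mode (saw '/*')
exit COMMENT mode (now at pos=33)
pos=33: emit STAR '*'
pos=34: emit ID 'b' (now at pos=35)
pos=36: emit NUM '0' (now at pos=37)
DONE. 5 tokens: [STR, STR, STAR, ID, NUM]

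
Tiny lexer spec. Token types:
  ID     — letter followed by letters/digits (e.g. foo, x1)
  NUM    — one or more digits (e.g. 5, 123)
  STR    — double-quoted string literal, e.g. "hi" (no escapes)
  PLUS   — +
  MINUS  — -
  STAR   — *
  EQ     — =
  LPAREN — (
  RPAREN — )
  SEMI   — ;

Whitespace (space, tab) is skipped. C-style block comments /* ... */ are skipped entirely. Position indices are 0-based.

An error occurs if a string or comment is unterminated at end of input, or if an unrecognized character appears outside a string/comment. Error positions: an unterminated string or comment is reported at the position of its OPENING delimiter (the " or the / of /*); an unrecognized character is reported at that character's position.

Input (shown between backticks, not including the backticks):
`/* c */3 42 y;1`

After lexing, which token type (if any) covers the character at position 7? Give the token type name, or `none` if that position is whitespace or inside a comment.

pos=0: enter COMMENT mode (saw '/*')
exit COMMENT mode (now at pos=7)
pos=7: emit NUM '3' (now at pos=8)
pos=9: emit NUM '42' (now at pos=11)
pos=12: emit ID 'y' (now at pos=13)
pos=13: emit SEMI ';'
pos=14: emit NUM '1' (now at pos=15)
DONE. 5 tokens: [NUM, NUM, ID, SEMI, NUM]
Position 7: char is '3' -> NUM

Answer: NUM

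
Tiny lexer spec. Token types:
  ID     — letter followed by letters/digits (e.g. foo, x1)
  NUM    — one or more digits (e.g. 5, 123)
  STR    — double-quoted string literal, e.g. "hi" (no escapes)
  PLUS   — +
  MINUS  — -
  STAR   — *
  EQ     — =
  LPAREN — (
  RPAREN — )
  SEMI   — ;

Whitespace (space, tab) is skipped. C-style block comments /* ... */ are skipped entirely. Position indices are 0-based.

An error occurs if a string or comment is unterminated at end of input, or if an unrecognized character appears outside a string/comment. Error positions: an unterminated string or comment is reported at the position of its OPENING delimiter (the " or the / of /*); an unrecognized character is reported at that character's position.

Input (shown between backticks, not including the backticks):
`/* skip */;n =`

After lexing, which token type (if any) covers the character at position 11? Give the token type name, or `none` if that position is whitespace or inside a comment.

pos=0: enter COMMENT mode (saw '/*')
exit COMMENT mode (now at pos=10)
pos=10: emit SEMI ';'
pos=11: emit ID 'n' (now at pos=12)
pos=13: emit EQ '='
DONE. 3 tokens: [SEMI, ID, EQ]
Position 11: char is 'n' -> ID

Answer: ID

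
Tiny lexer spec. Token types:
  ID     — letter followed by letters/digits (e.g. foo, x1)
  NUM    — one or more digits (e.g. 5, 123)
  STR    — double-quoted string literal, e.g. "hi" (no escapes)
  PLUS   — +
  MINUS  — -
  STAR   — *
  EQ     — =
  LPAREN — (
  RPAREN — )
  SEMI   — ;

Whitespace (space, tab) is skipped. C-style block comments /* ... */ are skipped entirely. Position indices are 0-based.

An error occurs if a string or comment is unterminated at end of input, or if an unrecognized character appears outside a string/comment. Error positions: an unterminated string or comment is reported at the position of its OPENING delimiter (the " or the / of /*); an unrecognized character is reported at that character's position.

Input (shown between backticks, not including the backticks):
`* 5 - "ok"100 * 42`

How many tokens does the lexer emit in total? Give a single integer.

pos=0: emit STAR '*'
pos=2: emit NUM '5' (now at pos=3)
pos=4: emit MINUS '-'
pos=6: enter STRING mode
pos=6: emit STR "ok" (now at pos=10)
pos=10: emit NUM '100' (now at pos=13)
pos=14: emit STAR '*'
pos=16: emit NUM '42' (now at pos=18)
DONE. 7 tokens: [STAR, NUM, MINUS, STR, NUM, STAR, NUM]

Answer: 7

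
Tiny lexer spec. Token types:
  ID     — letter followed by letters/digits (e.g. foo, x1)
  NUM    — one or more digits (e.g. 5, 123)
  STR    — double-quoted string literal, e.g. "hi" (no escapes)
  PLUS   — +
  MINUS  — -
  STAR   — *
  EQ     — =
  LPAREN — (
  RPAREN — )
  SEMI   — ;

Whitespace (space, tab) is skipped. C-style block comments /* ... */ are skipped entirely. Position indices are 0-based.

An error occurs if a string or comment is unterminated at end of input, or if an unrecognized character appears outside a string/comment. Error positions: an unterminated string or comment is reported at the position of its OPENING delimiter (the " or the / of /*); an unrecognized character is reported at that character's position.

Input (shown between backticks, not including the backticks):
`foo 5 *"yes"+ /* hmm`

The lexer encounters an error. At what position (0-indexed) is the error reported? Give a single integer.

Answer: 14

Derivation:
pos=0: emit ID 'foo' (now at pos=3)
pos=4: emit NUM '5' (now at pos=5)
pos=6: emit STAR '*'
pos=7: enter STRING mode
pos=7: emit STR "yes" (now at pos=12)
pos=12: emit PLUS '+'
pos=14: enter COMMENT mode (saw '/*')
pos=14: ERROR — unterminated comment (reached EOF)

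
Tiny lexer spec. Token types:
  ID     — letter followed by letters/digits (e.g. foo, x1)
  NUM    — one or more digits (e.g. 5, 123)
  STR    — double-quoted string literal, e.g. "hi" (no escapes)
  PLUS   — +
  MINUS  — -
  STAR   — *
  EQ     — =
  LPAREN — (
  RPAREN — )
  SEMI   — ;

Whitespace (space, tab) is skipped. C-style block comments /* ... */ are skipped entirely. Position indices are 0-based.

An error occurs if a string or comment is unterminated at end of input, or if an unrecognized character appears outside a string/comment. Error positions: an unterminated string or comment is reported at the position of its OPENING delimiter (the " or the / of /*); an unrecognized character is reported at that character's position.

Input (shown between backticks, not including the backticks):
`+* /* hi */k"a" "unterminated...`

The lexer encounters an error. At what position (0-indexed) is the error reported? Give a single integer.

Answer: 16

Derivation:
pos=0: emit PLUS '+'
pos=1: emit STAR '*'
pos=3: enter COMMENT mode (saw '/*')
exit COMMENT mode (now at pos=11)
pos=11: emit ID 'k' (now at pos=12)
pos=12: enter STRING mode
pos=12: emit STR "a" (now at pos=15)
pos=16: enter STRING mode
pos=16: ERROR — unterminated string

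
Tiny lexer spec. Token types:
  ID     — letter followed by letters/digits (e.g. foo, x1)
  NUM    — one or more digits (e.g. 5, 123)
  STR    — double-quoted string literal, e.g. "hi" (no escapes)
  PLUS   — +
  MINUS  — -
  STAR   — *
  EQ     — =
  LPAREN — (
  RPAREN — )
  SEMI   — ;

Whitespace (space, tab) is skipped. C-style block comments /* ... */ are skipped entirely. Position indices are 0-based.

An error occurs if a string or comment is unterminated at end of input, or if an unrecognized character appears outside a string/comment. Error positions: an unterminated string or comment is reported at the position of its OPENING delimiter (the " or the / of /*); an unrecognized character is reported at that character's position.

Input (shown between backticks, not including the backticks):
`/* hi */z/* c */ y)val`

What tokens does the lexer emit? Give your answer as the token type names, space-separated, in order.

Answer: ID ID RPAREN ID

Derivation:
pos=0: enter COMMENT mode (saw '/*')
exit COMMENT mode (now at pos=8)
pos=8: emit ID 'z' (now at pos=9)
pos=9: enter COMMENT mode (saw '/*')
exit COMMENT mode (now at pos=16)
pos=17: emit ID 'y' (now at pos=18)
pos=18: emit RPAREN ')'
pos=19: emit ID 'val' (now at pos=22)
DONE. 4 tokens: [ID, ID, RPAREN, ID]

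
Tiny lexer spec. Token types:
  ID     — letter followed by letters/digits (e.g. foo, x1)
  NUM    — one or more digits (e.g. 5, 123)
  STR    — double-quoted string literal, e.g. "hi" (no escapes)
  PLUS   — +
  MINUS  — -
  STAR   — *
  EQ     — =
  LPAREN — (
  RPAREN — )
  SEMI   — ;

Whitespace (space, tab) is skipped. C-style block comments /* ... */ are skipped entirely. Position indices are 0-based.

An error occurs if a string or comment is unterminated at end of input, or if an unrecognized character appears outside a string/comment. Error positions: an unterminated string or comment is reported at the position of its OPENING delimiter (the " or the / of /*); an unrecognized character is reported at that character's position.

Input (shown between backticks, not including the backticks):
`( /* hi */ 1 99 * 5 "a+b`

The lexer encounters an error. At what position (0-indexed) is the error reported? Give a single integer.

pos=0: emit LPAREN '('
pos=2: enter COMMENT mode (saw '/*')
exit COMMENT mode (now at pos=10)
pos=11: emit NUM '1' (now at pos=12)
pos=13: emit NUM '99' (now at pos=15)
pos=16: emit STAR '*'
pos=18: emit NUM '5' (now at pos=19)
pos=20: enter STRING mode
pos=20: ERROR — unterminated string

Answer: 20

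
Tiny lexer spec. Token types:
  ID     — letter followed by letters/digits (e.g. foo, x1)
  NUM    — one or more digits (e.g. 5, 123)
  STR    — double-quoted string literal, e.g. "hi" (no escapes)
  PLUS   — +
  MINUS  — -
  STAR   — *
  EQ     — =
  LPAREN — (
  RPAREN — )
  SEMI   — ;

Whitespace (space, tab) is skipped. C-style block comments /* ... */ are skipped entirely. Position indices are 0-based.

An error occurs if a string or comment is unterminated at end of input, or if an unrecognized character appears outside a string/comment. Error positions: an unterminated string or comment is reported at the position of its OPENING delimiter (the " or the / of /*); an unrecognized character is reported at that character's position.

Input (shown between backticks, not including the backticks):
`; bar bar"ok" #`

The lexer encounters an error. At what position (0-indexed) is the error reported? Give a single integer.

Answer: 14

Derivation:
pos=0: emit SEMI ';'
pos=2: emit ID 'bar' (now at pos=5)
pos=6: emit ID 'bar' (now at pos=9)
pos=9: enter STRING mode
pos=9: emit STR "ok" (now at pos=13)
pos=14: ERROR — unrecognized char '#'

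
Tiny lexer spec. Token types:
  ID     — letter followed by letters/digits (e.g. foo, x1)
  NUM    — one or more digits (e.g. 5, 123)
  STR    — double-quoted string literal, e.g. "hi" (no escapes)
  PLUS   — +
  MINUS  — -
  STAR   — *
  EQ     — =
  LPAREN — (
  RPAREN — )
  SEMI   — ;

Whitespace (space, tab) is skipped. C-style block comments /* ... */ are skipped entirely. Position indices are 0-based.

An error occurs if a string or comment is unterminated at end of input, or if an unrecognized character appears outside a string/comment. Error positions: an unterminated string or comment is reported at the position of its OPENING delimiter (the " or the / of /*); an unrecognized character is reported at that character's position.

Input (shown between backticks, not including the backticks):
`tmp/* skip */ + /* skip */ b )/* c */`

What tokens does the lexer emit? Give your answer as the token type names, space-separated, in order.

Answer: ID PLUS ID RPAREN

Derivation:
pos=0: emit ID 'tmp' (now at pos=3)
pos=3: enter COMMENT mode (saw '/*')
exit COMMENT mode (now at pos=13)
pos=14: emit PLUS '+'
pos=16: enter COMMENT mode (saw '/*')
exit COMMENT mode (now at pos=26)
pos=27: emit ID 'b' (now at pos=28)
pos=29: emit RPAREN ')'
pos=30: enter COMMENT mode (saw '/*')
exit COMMENT mode (now at pos=37)
DONE. 4 tokens: [ID, PLUS, ID, RPAREN]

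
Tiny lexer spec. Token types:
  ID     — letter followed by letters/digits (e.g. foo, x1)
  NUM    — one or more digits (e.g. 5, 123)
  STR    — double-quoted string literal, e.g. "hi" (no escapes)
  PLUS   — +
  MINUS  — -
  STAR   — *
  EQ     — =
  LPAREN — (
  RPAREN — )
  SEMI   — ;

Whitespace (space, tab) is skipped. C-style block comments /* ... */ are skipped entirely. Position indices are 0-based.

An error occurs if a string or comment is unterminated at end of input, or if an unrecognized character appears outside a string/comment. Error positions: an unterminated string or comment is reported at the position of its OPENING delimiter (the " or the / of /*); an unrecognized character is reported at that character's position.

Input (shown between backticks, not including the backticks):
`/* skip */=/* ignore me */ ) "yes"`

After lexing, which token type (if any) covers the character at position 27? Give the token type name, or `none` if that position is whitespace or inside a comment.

Answer: RPAREN

Derivation:
pos=0: enter COMMENT mode (saw '/*')
exit COMMENT mode (now at pos=10)
pos=10: emit EQ '='
pos=11: enter COMMENT mode (saw '/*')
exit COMMENT mode (now at pos=26)
pos=27: emit RPAREN ')'
pos=29: enter STRING mode
pos=29: emit STR "yes" (now at pos=34)
DONE. 3 tokens: [EQ, RPAREN, STR]
Position 27: char is ')' -> RPAREN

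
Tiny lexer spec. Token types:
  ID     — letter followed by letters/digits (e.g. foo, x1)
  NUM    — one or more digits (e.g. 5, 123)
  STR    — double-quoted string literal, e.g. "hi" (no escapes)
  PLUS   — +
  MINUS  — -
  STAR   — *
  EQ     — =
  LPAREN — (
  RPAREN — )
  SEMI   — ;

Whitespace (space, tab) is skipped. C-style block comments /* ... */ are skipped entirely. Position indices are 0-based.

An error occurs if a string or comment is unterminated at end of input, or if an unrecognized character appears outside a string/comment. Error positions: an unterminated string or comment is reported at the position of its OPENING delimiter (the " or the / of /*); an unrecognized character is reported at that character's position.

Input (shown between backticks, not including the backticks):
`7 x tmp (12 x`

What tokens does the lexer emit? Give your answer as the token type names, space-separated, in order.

Answer: NUM ID ID LPAREN NUM ID

Derivation:
pos=0: emit NUM '7' (now at pos=1)
pos=2: emit ID 'x' (now at pos=3)
pos=4: emit ID 'tmp' (now at pos=7)
pos=8: emit LPAREN '('
pos=9: emit NUM '12' (now at pos=11)
pos=12: emit ID 'x' (now at pos=13)
DONE. 6 tokens: [NUM, ID, ID, LPAREN, NUM, ID]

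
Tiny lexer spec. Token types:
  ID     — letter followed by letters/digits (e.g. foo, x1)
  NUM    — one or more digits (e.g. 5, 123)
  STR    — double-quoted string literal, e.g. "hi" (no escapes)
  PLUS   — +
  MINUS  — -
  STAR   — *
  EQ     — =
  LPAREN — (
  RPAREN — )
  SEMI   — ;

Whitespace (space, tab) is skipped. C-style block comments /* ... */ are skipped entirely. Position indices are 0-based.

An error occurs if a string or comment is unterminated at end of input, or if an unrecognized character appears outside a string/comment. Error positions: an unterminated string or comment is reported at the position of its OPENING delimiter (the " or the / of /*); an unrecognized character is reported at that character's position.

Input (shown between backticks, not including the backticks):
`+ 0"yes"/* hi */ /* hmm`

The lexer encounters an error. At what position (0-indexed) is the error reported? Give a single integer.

Answer: 17

Derivation:
pos=0: emit PLUS '+'
pos=2: emit NUM '0' (now at pos=3)
pos=3: enter STRING mode
pos=3: emit STR "yes" (now at pos=8)
pos=8: enter COMMENT mode (saw '/*')
exit COMMENT mode (now at pos=16)
pos=17: enter COMMENT mode (saw '/*')
pos=17: ERROR — unterminated comment (reached EOF)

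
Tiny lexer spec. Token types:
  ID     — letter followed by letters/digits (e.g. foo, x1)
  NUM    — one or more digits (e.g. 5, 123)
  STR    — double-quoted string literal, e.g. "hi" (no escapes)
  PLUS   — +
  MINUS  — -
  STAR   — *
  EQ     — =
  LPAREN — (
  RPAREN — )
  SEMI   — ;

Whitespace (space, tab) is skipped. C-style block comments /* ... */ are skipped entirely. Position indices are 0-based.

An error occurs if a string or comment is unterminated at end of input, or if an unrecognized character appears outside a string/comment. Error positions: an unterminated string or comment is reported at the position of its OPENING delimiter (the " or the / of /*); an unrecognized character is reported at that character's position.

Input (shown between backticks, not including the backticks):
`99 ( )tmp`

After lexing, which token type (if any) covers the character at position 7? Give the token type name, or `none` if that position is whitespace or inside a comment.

pos=0: emit NUM '99' (now at pos=2)
pos=3: emit LPAREN '('
pos=5: emit RPAREN ')'
pos=6: emit ID 'tmp' (now at pos=9)
DONE. 4 tokens: [NUM, LPAREN, RPAREN, ID]
Position 7: char is 'm' -> ID

Answer: ID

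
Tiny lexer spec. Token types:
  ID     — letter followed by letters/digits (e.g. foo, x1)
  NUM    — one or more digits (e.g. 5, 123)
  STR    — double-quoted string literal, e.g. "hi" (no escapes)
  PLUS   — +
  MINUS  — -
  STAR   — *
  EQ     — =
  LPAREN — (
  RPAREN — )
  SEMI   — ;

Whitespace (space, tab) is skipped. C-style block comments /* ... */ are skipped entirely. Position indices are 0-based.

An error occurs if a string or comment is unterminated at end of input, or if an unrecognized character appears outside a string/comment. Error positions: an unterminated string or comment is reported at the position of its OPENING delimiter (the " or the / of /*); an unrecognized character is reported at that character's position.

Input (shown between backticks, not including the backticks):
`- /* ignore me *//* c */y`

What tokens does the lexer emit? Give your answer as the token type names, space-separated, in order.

pos=0: emit MINUS '-'
pos=2: enter COMMENT mode (saw '/*')
exit COMMENT mode (now at pos=17)
pos=17: enter COMMENT mode (saw '/*')
exit COMMENT mode (now at pos=24)
pos=24: emit ID 'y' (now at pos=25)
DONE. 2 tokens: [MINUS, ID]

Answer: MINUS ID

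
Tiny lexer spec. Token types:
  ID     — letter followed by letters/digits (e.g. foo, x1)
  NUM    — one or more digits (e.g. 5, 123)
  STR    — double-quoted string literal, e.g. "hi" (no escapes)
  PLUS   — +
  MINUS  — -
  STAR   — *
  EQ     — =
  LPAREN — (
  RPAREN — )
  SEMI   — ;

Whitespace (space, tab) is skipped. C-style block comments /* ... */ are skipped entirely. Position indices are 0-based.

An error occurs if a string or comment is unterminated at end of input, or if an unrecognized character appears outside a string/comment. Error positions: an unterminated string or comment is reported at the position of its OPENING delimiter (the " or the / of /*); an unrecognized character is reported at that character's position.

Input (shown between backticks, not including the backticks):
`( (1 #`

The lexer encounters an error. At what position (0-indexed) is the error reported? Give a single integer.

Answer: 5

Derivation:
pos=0: emit LPAREN '('
pos=2: emit LPAREN '('
pos=3: emit NUM '1' (now at pos=4)
pos=5: ERROR — unrecognized char '#'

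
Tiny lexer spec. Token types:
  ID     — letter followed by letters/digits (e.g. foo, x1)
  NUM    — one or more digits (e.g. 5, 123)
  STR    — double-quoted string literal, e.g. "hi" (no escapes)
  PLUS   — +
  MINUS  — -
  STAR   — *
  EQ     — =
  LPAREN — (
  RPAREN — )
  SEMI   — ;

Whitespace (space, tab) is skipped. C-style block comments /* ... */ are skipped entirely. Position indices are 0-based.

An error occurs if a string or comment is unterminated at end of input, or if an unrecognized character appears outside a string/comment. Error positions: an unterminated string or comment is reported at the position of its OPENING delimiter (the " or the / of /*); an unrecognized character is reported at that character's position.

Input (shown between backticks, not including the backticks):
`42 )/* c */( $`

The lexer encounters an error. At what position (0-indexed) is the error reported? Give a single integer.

Answer: 13

Derivation:
pos=0: emit NUM '42' (now at pos=2)
pos=3: emit RPAREN ')'
pos=4: enter COMMENT mode (saw '/*')
exit COMMENT mode (now at pos=11)
pos=11: emit LPAREN '('
pos=13: ERROR — unrecognized char '$'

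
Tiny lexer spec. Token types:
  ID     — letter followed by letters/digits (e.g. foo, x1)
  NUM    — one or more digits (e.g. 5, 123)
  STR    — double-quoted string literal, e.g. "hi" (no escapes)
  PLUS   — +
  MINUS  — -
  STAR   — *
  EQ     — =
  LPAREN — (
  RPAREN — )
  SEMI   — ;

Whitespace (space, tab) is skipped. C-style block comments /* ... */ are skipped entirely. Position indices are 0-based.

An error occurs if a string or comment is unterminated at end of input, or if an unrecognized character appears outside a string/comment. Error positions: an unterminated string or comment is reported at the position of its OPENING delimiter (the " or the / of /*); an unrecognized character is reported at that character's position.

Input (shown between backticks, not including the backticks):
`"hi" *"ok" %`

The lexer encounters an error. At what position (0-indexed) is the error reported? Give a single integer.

pos=0: enter STRING mode
pos=0: emit STR "hi" (now at pos=4)
pos=5: emit STAR '*'
pos=6: enter STRING mode
pos=6: emit STR "ok" (now at pos=10)
pos=11: ERROR — unrecognized char '%'

Answer: 11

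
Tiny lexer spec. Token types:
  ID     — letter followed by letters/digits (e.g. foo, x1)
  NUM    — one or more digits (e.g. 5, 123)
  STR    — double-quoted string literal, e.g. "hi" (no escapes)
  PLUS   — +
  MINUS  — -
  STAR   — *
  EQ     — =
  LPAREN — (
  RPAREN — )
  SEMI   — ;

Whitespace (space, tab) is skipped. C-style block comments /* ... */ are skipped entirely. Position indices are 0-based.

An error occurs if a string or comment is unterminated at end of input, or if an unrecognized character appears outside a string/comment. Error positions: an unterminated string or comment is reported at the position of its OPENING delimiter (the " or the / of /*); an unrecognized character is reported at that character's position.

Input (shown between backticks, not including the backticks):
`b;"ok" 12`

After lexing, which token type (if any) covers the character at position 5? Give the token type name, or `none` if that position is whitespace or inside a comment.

Answer: STR

Derivation:
pos=0: emit ID 'b' (now at pos=1)
pos=1: emit SEMI ';'
pos=2: enter STRING mode
pos=2: emit STR "ok" (now at pos=6)
pos=7: emit NUM '12' (now at pos=9)
DONE. 4 tokens: [ID, SEMI, STR, NUM]
Position 5: char is '"' -> STR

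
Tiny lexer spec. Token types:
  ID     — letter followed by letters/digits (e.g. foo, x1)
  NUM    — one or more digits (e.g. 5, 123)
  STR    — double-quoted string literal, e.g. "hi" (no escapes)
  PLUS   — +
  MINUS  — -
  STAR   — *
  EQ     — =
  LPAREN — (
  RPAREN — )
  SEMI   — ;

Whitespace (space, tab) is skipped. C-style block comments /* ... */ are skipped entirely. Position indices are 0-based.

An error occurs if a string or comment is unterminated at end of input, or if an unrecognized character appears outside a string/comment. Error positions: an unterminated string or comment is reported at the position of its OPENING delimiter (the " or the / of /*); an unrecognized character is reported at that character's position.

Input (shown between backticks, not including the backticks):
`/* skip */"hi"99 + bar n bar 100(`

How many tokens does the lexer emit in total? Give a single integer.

Answer: 8

Derivation:
pos=0: enter COMMENT mode (saw '/*')
exit COMMENT mode (now at pos=10)
pos=10: enter STRING mode
pos=10: emit STR "hi" (now at pos=14)
pos=14: emit NUM '99' (now at pos=16)
pos=17: emit PLUS '+'
pos=19: emit ID 'bar' (now at pos=22)
pos=23: emit ID 'n' (now at pos=24)
pos=25: emit ID 'bar' (now at pos=28)
pos=29: emit NUM '100' (now at pos=32)
pos=32: emit LPAREN '('
DONE. 8 tokens: [STR, NUM, PLUS, ID, ID, ID, NUM, LPAREN]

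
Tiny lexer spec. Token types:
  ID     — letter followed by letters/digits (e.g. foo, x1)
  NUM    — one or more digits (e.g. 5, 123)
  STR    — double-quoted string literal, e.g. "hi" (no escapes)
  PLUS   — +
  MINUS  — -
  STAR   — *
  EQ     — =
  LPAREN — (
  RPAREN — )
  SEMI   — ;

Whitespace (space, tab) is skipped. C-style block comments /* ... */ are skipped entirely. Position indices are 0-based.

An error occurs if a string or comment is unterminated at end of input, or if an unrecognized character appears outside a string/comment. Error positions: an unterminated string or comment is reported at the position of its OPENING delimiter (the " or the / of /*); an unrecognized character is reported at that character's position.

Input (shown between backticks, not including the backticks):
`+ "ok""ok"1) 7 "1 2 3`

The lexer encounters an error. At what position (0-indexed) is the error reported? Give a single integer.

Answer: 15

Derivation:
pos=0: emit PLUS '+'
pos=2: enter STRING mode
pos=2: emit STR "ok" (now at pos=6)
pos=6: enter STRING mode
pos=6: emit STR "ok" (now at pos=10)
pos=10: emit NUM '1' (now at pos=11)
pos=11: emit RPAREN ')'
pos=13: emit NUM '7' (now at pos=14)
pos=15: enter STRING mode
pos=15: ERROR — unterminated string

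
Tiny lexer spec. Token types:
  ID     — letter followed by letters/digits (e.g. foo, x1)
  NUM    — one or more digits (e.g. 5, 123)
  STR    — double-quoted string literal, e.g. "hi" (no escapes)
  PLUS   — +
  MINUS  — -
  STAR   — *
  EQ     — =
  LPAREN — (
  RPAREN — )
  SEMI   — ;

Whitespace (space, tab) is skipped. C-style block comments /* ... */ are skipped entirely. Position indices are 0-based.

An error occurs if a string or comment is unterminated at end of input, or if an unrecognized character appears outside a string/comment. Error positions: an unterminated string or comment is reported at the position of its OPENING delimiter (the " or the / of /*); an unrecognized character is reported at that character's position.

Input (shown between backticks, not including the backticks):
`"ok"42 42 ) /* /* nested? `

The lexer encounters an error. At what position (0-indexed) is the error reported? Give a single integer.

Answer: 12

Derivation:
pos=0: enter STRING mode
pos=0: emit STR "ok" (now at pos=4)
pos=4: emit NUM '42' (now at pos=6)
pos=7: emit NUM '42' (now at pos=9)
pos=10: emit RPAREN ')'
pos=12: enter COMMENT mode (saw '/*')
pos=12: ERROR — unterminated comment (reached EOF)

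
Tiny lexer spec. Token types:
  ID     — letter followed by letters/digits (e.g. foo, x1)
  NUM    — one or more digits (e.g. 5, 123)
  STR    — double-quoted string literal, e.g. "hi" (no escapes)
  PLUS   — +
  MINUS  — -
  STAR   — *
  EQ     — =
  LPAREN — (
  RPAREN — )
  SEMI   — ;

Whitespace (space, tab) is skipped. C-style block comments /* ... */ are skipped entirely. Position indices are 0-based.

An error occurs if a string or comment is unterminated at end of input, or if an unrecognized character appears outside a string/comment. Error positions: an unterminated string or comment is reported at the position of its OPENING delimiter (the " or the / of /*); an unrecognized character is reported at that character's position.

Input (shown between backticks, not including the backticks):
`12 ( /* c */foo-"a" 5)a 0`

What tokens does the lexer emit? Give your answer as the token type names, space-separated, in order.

Answer: NUM LPAREN ID MINUS STR NUM RPAREN ID NUM

Derivation:
pos=0: emit NUM '12' (now at pos=2)
pos=3: emit LPAREN '('
pos=5: enter COMMENT mode (saw '/*')
exit COMMENT mode (now at pos=12)
pos=12: emit ID 'foo' (now at pos=15)
pos=15: emit MINUS '-'
pos=16: enter STRING mode
pos=16: emit STR "a" (now at pos=19)
pos=20: emit NUM '5' (now at pos=21)
pos=21: emit RPAREN ')'
pos=22: emit ID 'a' (now at pos=23)
pos=24: emit NUM '0' (now at pos=25)
DONE. 9 tokens: [NUM, LPAREN, ID, MINUS, STR, NUM, RPAREN, ID, NUM]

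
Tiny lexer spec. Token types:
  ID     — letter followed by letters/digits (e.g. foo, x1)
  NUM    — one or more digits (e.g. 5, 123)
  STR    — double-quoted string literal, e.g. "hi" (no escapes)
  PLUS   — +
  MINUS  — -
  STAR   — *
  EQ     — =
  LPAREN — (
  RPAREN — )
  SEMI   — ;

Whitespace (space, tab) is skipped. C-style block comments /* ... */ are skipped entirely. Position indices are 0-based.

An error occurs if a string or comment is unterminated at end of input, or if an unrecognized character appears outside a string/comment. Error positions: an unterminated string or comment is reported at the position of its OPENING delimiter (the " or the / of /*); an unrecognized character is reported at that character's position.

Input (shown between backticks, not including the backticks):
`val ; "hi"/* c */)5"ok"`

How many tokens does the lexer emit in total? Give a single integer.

Answer: 6

Derivation:
pos=0: emit ID 'val' (now at pos=3)
pos=4: emit SEMI ';'
pos=6: enter STRING mode
pos=6: emit STR "hi" (now at pos=10)
pos=10: enter COMMENT mode (saw '/*')
exit COMMENT mode (now at pos=17)
pos=17: emit RPAREN ')'
pos=18: emit NUM '5' (now at pos=19)
pos=19: enter STRING mode
pos=19: emit STR "ok" (now at pos=23)
DONE. 6 tokens: [ID, SEMI, STR, RPAREN, NUM, STR]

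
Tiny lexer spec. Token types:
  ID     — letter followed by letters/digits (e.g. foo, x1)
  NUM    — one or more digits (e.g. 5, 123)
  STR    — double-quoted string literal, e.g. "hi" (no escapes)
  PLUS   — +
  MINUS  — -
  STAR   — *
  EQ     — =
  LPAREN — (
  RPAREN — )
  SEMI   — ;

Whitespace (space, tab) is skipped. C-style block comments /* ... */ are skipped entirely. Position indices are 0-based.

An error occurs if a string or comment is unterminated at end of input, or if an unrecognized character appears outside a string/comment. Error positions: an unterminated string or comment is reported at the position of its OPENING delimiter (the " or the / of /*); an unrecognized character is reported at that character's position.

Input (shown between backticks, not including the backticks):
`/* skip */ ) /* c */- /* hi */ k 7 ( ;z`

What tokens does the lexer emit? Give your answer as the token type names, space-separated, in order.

pos=0: enter COMMENT mode (saw '/*')
exit COMMENT mode (now at pos=10)
pos=11: emit RPAREN ')'
pos=13: enter COMMENT mode (saw '/*')
exit COMMENT mode (now at pos=20)
pos=20: emit MINUS '-'
pos=22: enter COMMENT mode (saw '/*')
exit COMMENT mode (now at pos=30)
pos=31: emit ID 'k' (now at pos=32)
pos=33: emit NUM '7' (now at pos=34)
pos=35: emit LPAREN '('
pos=37: emit SEMI ';'
pos=38: emit ID 'z' (now at pos=39)
DONE. 7 tokens: [RPAREN, MINUS, ID, NUM, LPAREN, SEMI, ID]

Answer: RPAREN MINUS ID NUM LPAREN SEMI ID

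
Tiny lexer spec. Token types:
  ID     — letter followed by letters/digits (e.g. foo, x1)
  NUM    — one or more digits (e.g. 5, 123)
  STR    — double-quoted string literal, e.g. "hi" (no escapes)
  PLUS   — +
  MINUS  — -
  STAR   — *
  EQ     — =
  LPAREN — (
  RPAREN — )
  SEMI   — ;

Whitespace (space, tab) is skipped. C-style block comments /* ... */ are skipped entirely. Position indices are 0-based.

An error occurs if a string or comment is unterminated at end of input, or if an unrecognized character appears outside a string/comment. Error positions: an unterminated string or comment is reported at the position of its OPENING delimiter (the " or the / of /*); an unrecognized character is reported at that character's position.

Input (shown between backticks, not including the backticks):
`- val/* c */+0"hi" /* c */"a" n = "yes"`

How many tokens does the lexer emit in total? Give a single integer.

Answer: 9

Derivation:
pos=0: emit MINUS '-'
pos=2: emit ID 'val' (now at pos=5)
pos=5: enter COMMENT mode (saw '/*')
exit COMMENT mode (now at pos=12)
pos=12: emit PLUS '+'
pos=13: emit NUM '0' (now at pos=14)
pos=14: enter STRING mode
pos=14: emit STR "hi" (now at pos=18)
pos=19: enter COMMENT mode (saw '/*')
exit COMMENT mode (now at pos=26)
pos=26: enter STRING mode
pos=26: emit STR "a" (now at pos=29)
pos=30: emit ID 'n' (now at pos=31)
pos=32: emit EQ '='
pos=34: enter STRING mode
pos=34: emit STR "yes" (now at pos=39)
DONE. 9 tokens: [MINUS, ID, PLUS, NUM, STR, STR, ID, EQ, STR]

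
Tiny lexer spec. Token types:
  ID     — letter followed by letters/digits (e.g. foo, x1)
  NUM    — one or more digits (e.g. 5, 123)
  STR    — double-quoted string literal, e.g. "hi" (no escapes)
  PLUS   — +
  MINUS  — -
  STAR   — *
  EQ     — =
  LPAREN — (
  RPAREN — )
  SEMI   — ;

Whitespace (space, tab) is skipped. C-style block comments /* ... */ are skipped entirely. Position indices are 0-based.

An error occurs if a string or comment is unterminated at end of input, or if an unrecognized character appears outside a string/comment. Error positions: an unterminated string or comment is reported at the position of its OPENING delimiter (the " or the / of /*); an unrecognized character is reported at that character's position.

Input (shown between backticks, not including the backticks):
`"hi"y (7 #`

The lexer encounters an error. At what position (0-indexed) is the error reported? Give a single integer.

pos=0: enter STRING mode
pos=0: emit STR "hi" (now at pos=4)
pos=4: emit ID 'y' (now at pos=5)
pos=6: emit LPAREN '('
pos=7: emit NUM '7' (now at pos=8)
pos=9: ERROR — unrecognized char '#'

Answer: 9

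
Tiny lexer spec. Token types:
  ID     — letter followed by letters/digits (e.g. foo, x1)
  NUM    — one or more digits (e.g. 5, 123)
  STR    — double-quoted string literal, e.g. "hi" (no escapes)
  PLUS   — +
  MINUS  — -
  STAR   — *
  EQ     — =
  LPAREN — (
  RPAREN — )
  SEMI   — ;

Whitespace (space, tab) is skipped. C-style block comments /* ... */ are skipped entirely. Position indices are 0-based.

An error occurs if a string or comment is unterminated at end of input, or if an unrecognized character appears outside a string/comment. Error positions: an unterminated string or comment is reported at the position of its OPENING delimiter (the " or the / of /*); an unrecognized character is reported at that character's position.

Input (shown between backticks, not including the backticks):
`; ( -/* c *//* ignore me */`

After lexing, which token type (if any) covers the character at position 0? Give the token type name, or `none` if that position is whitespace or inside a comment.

pos=0: emit SEMI ';'
pos=2: emit LPAREN '('
pos=4: emit MINUS '-'
pos=5: enter COMMENT mode (saw '/*')
exit COMMENT mode (now at pos=12)
pos=12: enter COMMENT mode (saw '/*')
exit COMMENT mode (now at pos=27)
DONE. 3 tokens: [SEMI, LPAREN, MINUS]
Position 0: char is ';' -> SEMI

Answer: SEMI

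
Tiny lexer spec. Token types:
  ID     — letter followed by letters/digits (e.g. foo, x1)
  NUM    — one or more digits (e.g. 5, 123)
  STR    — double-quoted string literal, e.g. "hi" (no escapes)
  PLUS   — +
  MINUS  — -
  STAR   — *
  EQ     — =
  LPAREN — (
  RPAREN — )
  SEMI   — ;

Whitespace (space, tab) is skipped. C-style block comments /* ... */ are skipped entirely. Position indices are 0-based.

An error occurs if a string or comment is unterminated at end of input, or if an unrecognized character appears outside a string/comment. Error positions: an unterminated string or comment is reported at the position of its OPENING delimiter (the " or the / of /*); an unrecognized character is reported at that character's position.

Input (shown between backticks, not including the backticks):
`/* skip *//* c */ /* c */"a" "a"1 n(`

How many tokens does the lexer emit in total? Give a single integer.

pos=0: enter COMMENT mode (saw '/*')
exit COMMENT mode (now at pos=10)
pos=10: enter COMMENT mode (saw '/*')
exit COMMENT mode (now at pos=17)
pos=18: enter COMMENT mode (saw '/*')
exit COMMENT mode (now at pos=25)
pos=25: enter STRING mode
pos=25: emit STR "a" (now at pos=28)
pos=29: enter STRING mode
pos=29: emit STR "a" (now at pos=32)
pos=32: emit NUM '1' (now at pos=33)
pos=34: emit ID 'n' (now at pos=35)
pos=35: emit LPAREN '('
DONE. 5 tokens: [STR, STR, NUM, ID, LPAREN]

Answer: 5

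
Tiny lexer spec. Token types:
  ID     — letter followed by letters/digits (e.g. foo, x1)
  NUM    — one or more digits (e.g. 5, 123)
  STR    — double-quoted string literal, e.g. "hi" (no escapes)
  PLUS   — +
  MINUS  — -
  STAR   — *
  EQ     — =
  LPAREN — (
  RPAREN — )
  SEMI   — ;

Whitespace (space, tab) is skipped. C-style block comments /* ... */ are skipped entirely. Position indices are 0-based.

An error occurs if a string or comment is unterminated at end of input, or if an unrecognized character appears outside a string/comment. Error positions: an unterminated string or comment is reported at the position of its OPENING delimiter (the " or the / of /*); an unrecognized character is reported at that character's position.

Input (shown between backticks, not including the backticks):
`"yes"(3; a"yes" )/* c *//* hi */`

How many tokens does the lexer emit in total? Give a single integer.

Answer: 7

Derivation:
pos=0: enter STRING mode
pos=0: emit STR "yes" (now at pos=5)
pos=5: emit LPAREN '('
pos=6: emit NUM '3' (now at pos=7)
pos=7: emit SEMI ';'
pos=9: emit ID 'a' (now at pos=10)
pos=10: enter STRING mode
pos=10: emit STR "yes" (now at pos=15)
pos=16: emit RPAREN ')'
pos=17: enter COMMENT mode (saw '/*')
exit COMMENT mode (now at pos=24)
pos=24: enter COMMENT mode (saw '/*')
exit COMMENT mode (now at pos=32)
DONE. 7 tokens: [STR, LPAREN, NUM, SEMI, ID, STR, RPAREN]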